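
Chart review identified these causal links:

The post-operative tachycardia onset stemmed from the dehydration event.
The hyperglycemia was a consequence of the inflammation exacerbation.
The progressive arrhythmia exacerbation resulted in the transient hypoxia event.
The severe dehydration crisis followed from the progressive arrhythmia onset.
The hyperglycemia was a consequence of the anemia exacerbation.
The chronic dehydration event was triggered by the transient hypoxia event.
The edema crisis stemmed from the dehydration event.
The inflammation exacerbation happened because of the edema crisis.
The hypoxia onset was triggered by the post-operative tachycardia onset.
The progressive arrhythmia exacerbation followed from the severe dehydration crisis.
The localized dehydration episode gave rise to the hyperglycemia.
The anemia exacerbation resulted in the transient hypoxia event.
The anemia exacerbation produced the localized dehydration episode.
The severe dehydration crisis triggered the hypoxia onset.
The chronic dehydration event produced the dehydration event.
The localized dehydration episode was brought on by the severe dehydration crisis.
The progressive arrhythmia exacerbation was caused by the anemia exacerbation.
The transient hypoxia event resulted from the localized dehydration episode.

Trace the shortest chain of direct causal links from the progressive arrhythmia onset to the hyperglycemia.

the progressive arrhythmia onset → the severe dehydration crisis → the localized dehydration episode → the hyperglycemia

the progressive arrhythmia onset → the severe dehydration crisis
the severe dehydration crisis → the localized dehydration episode
the localized dehydration episode → the hyperglycemia
Length: 3 steps.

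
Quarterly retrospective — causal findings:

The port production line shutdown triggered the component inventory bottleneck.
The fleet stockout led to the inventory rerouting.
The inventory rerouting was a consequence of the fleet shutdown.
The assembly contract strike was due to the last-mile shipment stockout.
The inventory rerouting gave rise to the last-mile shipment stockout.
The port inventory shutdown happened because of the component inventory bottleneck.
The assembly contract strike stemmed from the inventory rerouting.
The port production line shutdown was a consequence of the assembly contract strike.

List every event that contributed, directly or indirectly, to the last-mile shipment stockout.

the fleet shutdown, the fleet stockout, the inventory rerouting

Immediate cause of the last-mile shipment stockout: the inventory rerouting.
Further upstream: the fleet stockout, the fleet shutdown.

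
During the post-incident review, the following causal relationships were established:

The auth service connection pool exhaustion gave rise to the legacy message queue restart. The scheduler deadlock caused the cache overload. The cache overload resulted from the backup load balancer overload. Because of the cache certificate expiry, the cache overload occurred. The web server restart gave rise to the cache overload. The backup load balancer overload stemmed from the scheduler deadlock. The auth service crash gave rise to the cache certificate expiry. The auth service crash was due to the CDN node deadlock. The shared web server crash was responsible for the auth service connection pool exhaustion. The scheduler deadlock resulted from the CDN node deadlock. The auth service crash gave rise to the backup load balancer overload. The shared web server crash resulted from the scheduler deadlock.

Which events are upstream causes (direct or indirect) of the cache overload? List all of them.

the CDN node deadlock, the auth service crash, the backup load balancer overload, the cache certificate expiry, the scheduler deadlock, the web server restart

Immediate causes of the cache overload: the scheduler deadlock, the backup load balancer overload, the cache certificate expiry, the web server restart.
Further upstream: the CDN node deadlock, the auth service crash.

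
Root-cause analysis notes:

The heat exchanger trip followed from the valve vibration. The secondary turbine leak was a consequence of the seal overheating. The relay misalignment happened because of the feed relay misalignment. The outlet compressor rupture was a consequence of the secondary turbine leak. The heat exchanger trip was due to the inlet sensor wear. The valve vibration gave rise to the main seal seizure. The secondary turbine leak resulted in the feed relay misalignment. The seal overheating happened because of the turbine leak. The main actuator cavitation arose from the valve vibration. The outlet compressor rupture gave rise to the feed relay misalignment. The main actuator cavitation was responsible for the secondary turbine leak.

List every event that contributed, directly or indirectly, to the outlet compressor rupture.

Immediate cause of the outlet compressor rupture: the secondary turbine leak.
Further upstream: the valve vibration, the turbine leak, the seal overheating, the main actuator cavitation.

the main actuator cavitation, the seal overheating, the secondary turbine leak, the turbine leak, the valve vibration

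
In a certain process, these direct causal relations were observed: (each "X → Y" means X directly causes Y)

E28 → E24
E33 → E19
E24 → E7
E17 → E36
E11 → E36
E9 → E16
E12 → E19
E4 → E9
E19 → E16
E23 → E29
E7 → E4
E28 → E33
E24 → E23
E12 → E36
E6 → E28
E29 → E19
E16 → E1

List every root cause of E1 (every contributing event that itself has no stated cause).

Tracing upstream from E1: E1 ← E16 ← E19 ← E12.
A separate upstream branch: E1 ← E16 ← E19 ← E33 ← E28 ← E6.
Each of those chain origins has no stated cause.

E12, E6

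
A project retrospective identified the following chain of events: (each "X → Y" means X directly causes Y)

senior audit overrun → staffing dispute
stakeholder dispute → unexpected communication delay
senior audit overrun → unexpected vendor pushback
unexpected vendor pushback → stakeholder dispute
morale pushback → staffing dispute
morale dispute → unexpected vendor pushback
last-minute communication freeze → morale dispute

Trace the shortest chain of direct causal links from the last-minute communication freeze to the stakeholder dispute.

the last-minute communication freeze → the morale dispute
the morale dispute → the unexpected vendor pushback
the unexpected vendor pushback → the stakeholder dispute
Length: 3 steps.

the last-minute communication freeze → the morale dispute → the unexpected vendor pushback → the stakeholder dispute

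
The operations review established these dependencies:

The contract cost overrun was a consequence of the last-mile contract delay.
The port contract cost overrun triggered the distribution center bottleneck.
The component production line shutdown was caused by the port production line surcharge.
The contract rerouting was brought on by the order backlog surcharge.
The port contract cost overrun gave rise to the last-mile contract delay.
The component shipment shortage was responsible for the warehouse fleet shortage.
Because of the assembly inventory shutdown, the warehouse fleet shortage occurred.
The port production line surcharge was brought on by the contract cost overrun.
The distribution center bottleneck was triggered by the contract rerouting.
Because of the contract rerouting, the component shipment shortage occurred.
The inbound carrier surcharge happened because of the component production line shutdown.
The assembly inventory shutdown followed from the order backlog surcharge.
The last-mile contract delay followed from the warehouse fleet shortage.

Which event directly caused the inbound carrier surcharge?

Upstream contributors include the order backlog surcharge, the contract rerouting, the component shipment shortage, the port contract cost overrun, the assembly inventory shutdown, the warehouse fleet shortage, the last-mile contract delay, the contract cost overrun, the port production line surcharge, but only the component production line shutdown feeds directly into the inbound carrier surcharge.

the component production line shutdown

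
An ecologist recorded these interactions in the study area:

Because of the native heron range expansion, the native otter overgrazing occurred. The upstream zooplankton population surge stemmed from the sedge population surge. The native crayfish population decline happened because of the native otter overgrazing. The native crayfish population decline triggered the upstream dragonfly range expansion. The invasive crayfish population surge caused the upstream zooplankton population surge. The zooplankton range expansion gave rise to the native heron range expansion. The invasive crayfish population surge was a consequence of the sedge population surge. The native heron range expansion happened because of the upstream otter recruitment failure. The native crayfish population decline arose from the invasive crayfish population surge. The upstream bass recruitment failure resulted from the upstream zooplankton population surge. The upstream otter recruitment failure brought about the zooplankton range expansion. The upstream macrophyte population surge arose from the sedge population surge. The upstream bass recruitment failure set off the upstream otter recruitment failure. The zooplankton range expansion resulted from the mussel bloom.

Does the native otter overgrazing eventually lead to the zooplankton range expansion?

The native otter overgrazing leads to the native crayfish population decline, the upstream dragonfly range expansion; the zooplankton range expansion is not among them.

No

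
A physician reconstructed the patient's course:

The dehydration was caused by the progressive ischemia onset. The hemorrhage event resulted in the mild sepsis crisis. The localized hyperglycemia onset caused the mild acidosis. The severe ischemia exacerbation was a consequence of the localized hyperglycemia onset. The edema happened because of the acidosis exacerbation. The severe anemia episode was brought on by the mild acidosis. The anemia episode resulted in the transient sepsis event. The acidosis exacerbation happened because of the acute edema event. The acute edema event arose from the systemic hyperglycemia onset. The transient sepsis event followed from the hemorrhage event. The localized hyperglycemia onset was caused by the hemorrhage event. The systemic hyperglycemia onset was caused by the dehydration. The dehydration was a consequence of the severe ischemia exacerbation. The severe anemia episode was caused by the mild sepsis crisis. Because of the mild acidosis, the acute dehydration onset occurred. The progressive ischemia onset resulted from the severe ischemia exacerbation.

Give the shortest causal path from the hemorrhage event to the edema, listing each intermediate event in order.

the hemorrhage event → the localized hyperglycemia onset
the localized hyperglycemia onset → the severe ischemia exacerbation
the severe ischemia exacerbation → the dehydration
the dehydration → the systemic hyperglycemia onset
the systemic hyperglycemia onset → the acute edema event
the acute edema event → the acidosis exacerbation
the acidosis exacerbation → the edema
Length: 7 steps.

the hemorrhage event → the localized hyperglycemia onset → the severe ischemia exacerbation → the dehydration → the systemic hyperglycemia onset → the acute edema event → the acidosis exacerbation → the edema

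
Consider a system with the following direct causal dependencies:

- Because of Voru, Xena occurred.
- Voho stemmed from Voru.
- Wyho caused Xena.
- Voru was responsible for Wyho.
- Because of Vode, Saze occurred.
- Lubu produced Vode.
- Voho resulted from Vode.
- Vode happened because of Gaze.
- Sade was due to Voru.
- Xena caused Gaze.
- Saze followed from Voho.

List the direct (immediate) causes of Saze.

Upstream contributors include Voru, Wyho, Xena, Gaze, Lubu, but only Vode, Voho feed directly into Saze.

Vode, Voho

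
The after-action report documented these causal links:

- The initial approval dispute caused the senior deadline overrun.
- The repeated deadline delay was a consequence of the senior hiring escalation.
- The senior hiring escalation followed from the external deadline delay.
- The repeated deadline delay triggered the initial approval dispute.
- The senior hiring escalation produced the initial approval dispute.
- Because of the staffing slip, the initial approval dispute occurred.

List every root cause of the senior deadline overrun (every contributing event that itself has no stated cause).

the external deadline delay, the staffing slip

Tracing upstream from the senior deadline overrun: the senior deadline overrun ← the initial approval dispute ← the senior hiring escalation ← the external deadline delay.
A separate upstream branch: the senior deadline overrun ← the initial approval dispute ← the staffing slip.
Each of those chain origins has no stated cause.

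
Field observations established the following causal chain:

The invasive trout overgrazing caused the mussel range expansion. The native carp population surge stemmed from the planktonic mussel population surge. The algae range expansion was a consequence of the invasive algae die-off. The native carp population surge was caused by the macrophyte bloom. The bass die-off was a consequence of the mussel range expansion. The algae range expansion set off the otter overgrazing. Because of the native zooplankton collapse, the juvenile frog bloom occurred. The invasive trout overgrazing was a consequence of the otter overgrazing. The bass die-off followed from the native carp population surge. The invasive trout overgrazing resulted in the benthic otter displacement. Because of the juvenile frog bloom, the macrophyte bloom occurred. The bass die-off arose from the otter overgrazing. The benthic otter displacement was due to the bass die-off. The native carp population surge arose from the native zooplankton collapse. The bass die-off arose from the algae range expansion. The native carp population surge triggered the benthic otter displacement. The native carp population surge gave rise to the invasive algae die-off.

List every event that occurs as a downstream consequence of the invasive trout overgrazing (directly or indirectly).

the bass die-off, the benthic otter displacement, the mussel range expansion

Direct effects: the mussel range expansion, the benthic otter displacement.
2 steps out: the bass die-off.
Not reachable from it: the native zooplankton collapse, the juvenile frog bloom, the macrophyte bloom, the native carp population surge, the invasive algae die-off, the algae range expansion, the otter overgrazing, the planktonic mussel population surge.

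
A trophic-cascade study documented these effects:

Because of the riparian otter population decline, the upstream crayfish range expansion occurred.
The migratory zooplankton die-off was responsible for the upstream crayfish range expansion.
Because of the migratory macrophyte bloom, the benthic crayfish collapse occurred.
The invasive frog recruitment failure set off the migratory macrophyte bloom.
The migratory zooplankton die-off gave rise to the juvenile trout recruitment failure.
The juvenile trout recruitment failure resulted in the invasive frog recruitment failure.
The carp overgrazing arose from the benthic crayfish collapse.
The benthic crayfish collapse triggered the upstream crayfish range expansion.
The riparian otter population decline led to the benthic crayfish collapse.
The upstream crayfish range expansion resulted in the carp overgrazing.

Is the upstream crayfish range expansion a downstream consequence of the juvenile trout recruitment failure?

Yes

There is a causal chain: the juvenile trout recruitment failure → the invasive frog recruitment failure → the migratory macrophyte bloom → the benthic crayfish collapse → the upstream crayfish range expansion.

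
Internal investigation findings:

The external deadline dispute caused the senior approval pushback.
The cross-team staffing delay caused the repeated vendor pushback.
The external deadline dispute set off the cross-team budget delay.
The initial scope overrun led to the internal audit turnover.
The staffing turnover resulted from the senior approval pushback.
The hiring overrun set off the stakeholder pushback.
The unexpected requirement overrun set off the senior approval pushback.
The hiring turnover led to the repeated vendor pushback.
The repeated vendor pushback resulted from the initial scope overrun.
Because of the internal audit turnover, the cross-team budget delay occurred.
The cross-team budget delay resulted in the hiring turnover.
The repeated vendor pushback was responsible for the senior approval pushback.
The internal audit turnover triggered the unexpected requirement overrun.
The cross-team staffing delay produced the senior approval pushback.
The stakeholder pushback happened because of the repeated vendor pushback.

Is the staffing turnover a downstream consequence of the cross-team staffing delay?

There is a causal chain: the cross-team staffing delay → the senior approval pushback → the staffing turnover.

Yes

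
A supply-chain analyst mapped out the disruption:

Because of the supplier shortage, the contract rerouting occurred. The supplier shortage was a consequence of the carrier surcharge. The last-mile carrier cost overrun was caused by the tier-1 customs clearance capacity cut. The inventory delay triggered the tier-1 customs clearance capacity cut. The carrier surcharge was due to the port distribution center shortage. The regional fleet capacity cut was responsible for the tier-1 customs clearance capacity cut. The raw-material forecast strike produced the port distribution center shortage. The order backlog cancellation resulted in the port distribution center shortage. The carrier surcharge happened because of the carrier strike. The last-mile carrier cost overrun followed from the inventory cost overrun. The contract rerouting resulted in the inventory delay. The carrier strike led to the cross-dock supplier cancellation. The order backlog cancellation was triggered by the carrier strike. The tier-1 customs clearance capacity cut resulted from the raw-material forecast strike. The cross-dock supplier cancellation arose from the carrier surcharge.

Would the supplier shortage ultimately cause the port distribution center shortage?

The supplier shortage leads to the contract rerouting, the inventory delay, the tier-1 customs clearance capacity cut, the last-mile carrier cost overrun; the port distribution center shortage is not among them.

No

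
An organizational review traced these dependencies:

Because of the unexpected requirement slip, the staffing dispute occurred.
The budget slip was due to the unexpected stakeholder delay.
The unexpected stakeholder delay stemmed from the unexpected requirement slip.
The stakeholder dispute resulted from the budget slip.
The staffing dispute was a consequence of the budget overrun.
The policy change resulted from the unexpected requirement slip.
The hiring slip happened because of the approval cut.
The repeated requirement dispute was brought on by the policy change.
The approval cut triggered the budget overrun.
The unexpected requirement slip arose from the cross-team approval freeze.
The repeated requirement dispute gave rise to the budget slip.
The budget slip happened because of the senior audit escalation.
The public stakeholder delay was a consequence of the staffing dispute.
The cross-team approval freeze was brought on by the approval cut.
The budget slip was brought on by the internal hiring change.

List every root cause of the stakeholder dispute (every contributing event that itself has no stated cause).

the approval cut, the internal hiring change, the senior audit escalation

Tracing upstream from the stakeholder dispute: the stakeholder dispute ← the budget slip ← the unexpected stakeholder delay ← the unexpected requirement slip ← the cross-team approval freeze ← the approval cut.
A separate upstream branch: the stakeholder dispute ← the budget slip ← the senior audit escalation.
A separate upstream branch: the stakeholder dispute ← the budget slip ← the internal hiring change.
Each of those chain origins has no stated cause.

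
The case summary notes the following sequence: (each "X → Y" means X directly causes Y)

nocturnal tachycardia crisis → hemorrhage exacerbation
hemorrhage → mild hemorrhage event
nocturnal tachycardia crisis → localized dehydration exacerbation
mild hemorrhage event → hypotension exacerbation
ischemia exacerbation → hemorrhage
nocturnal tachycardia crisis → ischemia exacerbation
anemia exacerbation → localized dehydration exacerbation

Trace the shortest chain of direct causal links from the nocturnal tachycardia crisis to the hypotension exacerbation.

the nocturnal tachycardia crisis → the ischemia exacerbation → the hemorrhage → the mild hemorrhage event → the hypotension exacerbation

the nocturnal tachycardia crisis → the ischemia exacerbation
the ischemia exacerbation → the hemorrhage
the hemorrhage → the mild hemorrhage event
the mild hemorrhage event → the hypotension exacerbation
Length: 4 steps.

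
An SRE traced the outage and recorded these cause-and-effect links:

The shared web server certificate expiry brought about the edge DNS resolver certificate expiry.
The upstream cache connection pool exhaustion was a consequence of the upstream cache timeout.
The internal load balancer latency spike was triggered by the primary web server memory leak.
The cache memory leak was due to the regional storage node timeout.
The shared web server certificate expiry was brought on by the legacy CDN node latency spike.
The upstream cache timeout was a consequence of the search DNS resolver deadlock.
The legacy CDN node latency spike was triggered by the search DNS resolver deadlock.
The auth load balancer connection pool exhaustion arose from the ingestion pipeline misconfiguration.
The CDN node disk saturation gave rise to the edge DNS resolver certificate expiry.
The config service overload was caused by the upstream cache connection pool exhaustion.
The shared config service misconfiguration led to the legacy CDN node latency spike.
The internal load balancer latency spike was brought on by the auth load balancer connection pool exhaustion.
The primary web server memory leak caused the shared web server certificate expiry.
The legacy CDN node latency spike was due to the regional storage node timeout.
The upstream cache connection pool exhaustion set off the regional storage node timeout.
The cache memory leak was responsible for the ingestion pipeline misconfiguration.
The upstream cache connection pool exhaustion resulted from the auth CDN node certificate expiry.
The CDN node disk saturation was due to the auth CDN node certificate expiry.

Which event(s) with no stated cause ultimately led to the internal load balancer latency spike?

Tracing upstream from the internal load balancer latency spike: the internal load balancer latency spike ← the auth load balancer connection pool exhaustion ← the ingestion pipeline misconfiguration ← the cache memory leak ← the regional storage node timeout ← the upstream cache connection pool exhaustion ← the upstream cache timeout ← the search DNS resolver deadlock.
A separate upstream branch: the internal load balancer latency spike ← the primary web server memory leak.
A separate upstream branch: the internal load balancer latency spike ← the auth load balancer connection pool exhaustion ← the ingestion pipeline misconfiguration ← the cache memory leak ← the regional storage node timeout ← the upstream cache connection pool exhaustion ← the auth CDN node certificate expiry.
Each of those chain origins has no stated cause.

the auth CDN node certificate expiry, the primary web server memory leak, the search DNS resolver deadlock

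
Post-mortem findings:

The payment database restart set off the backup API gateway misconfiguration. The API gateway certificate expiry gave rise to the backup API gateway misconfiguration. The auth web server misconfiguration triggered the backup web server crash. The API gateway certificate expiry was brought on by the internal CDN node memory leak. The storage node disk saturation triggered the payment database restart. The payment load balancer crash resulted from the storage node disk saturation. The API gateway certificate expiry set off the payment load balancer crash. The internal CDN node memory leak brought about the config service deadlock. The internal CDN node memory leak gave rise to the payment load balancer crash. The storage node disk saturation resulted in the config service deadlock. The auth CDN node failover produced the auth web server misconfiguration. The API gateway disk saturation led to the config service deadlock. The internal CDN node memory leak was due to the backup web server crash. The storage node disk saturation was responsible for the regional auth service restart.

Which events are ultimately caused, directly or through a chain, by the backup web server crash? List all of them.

the API gateway certificate expiry, the backup API gateway misconfiguration, the config service deadlock, the internal CDN node memory leak, the payment load balancer crash

Direct effects: the internal CDN node memory leak.
2 steps out: the API gateway certificate expiry, the config service deadlock, the payment load balancer crash.
3 steps out: the backup API gateway misconfiguration.
Not reachable from it: the storage node disk saturation, the auth CDN node failover, the auth web server misconfiguration, the regional auth service restart, the API gateway disk saturation, the payment database restart.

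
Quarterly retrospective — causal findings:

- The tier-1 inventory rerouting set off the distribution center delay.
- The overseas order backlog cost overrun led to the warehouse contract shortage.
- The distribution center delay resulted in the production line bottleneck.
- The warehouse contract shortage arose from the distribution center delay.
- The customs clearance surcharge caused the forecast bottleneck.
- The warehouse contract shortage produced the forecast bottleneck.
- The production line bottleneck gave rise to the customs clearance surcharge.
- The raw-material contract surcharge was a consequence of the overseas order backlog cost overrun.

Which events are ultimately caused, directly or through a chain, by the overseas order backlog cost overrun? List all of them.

the forecast bottleneck, the raw-material contract surcharge, the warehouse contract shortage

Direct effects: the raw-material contract surcharge, the warehouse contract shortage.
2 steps out: the forecast bottleneck.
Not reachable from it: the tier-1 inventory rerouting, the distribution center delay, the production line bottleneck, the customs clearance surcharge.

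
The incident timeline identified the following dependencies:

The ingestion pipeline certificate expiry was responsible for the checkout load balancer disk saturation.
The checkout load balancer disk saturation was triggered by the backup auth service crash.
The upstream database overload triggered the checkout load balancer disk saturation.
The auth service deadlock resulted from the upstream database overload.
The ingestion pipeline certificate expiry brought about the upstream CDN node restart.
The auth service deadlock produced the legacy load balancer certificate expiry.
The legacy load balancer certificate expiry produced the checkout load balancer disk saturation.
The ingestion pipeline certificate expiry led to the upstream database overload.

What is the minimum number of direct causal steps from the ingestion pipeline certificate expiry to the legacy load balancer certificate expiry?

3

Shortest chain: the ingestion pipeline certificate expiry → the upstream database overload → the auth service deadlock → the legacy load balancer certificate expiry.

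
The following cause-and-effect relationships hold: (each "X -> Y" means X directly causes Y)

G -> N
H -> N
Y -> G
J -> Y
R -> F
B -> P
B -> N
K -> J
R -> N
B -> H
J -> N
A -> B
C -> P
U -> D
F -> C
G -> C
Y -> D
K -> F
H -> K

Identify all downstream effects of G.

C, N, P

Direct effects: C, N.
2 steps out: P.
Not reachable from it: A, B, H, K, R, U, J, Y, D, F.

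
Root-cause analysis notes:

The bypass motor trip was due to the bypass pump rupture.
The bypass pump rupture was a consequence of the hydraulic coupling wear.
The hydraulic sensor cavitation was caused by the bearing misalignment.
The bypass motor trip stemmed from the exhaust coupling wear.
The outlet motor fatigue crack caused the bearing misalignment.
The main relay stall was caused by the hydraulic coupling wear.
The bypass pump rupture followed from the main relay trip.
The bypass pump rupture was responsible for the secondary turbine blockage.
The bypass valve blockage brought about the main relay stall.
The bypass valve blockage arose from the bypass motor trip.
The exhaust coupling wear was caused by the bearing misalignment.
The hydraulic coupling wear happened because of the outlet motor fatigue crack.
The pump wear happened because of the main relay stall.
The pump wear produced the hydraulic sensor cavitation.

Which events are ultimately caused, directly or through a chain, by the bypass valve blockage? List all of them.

Direct effects: the main relay stall.
2 steps out: the pump wear.
3 steps out: the hydraulic sensor cavitation.
Not reachable from it: the outlet motor fatigue crack, the bearing misalignment, the exhaust coupling wear, the hydraulic coupling wear, the bypass pump rupture, the bypass motor trip, the secondary turbine blockage, the main relay trip.

the hydraulic sensor cavitation, the main relay stall, the pump wear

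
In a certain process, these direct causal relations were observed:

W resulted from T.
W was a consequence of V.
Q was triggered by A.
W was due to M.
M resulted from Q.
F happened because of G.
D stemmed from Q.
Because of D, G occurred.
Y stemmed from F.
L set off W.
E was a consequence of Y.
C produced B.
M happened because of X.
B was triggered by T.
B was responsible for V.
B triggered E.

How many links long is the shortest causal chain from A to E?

Shortest chain: A → Q → D → G → F → Y → E.

6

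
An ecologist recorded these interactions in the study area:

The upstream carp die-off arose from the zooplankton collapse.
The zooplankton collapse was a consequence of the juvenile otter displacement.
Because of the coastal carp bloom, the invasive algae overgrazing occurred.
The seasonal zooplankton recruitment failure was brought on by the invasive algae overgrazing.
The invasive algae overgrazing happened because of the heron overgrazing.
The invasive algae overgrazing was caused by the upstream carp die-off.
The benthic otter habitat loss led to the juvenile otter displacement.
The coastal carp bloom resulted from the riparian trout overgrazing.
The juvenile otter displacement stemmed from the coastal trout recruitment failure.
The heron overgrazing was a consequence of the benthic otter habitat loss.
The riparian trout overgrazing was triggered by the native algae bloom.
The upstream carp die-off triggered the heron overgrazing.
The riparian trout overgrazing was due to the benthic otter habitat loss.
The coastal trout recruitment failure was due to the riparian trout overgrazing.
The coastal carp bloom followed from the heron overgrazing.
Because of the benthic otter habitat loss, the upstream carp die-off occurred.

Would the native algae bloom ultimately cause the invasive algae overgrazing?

Yes

There is a causal chain: the native algae bloom → the riparian trout overgrazing → the coastal carp bloom → the invasive algae overgrazing.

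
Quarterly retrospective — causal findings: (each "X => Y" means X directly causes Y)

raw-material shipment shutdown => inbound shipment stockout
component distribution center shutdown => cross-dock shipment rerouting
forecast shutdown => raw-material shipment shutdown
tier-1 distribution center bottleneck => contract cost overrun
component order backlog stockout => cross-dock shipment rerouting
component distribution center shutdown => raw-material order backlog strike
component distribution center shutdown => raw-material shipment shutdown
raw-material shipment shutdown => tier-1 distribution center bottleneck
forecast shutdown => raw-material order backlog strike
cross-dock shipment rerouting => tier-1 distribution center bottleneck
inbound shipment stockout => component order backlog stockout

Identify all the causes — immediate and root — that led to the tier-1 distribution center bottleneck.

Immediate causes of the tier-1 distribution center bottleneck: the raw-material shipment shutdown, the cross-dock shipment rerouting.
Further upstream: the component distribution center shutdown, the forecast shutdown, the inbound shipment stockout, the component order backlog stockout.

the component distribution center shutdown, the component order backlog stockout, the cross-dock shipment rerouting, the forecast shutdown, the inbound shipment stockout, the raw-material shipment shutdown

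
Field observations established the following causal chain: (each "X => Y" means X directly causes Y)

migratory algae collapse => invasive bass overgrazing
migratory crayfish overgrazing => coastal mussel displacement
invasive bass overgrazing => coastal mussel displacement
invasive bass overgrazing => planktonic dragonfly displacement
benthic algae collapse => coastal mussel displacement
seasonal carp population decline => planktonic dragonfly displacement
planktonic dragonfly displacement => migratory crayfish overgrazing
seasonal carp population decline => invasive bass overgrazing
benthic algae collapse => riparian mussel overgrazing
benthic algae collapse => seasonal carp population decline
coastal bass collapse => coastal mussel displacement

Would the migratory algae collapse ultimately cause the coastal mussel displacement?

There is a causal chain: the migratory algae collapse → the invasive bass overgrazing → the coastal mussel displacement.

Yes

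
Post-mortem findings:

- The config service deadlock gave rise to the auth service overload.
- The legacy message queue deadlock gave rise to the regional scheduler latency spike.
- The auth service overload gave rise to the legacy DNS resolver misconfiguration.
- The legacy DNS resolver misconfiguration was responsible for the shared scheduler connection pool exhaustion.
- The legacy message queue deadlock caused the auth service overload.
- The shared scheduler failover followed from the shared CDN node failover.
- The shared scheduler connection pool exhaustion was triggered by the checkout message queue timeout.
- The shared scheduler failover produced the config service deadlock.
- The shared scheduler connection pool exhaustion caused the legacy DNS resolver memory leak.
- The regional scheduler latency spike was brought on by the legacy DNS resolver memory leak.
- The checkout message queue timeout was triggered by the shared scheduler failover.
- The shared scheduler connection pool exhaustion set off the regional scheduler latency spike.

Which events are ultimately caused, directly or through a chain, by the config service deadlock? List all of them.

the auth service overload, the legacy DNS resolver memory leak, the legacy DNS resolver misconfiguration, the regional scheduler latency spike, the shared scheduler connection pool exhaustion

Direct effects: the auth service overload.
2 steps out: the legacy DNS resolver misconfiguration.
3 steps out: the shared scheduler connection pool exhaustion.
4 steps out: the legacy DNS resolver memory leak, the regional scheduler latency spike.
Not reachable from it: the shared CDN node failover, the shared scheduler failover, the legacy message queue deadlock, the checkout message queue timeout.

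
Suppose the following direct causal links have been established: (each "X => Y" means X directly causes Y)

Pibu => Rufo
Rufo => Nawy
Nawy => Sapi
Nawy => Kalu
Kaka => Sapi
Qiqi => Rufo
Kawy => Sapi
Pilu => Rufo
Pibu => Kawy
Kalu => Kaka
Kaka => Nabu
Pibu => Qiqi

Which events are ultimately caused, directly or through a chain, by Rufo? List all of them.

Kaka, Kalu, Nabu, Nawy, Sapi

Direct effects: Nawy.
2 steps out: Kalu, Sapi.
3 steps out: Kaka.
4 steps out: Nabu.
Not reachable from it: Pibu, Kawy, Qiqi, Pilu.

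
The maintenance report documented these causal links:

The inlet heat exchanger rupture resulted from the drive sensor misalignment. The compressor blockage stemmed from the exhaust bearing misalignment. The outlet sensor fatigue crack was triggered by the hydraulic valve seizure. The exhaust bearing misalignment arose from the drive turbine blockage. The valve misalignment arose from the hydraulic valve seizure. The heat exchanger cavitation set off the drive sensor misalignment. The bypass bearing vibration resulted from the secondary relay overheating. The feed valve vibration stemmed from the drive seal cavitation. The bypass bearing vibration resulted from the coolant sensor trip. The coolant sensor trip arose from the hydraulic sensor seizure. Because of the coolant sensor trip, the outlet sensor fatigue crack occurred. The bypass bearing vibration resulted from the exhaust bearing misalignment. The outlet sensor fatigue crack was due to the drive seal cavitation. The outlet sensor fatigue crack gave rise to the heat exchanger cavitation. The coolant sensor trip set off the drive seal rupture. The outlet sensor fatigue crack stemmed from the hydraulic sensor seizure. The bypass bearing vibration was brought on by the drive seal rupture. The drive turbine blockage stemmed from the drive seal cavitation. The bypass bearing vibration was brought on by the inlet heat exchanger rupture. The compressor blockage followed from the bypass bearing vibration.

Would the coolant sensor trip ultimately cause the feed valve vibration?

No

The coolant sensor trip leads to the outlet sensor fatigue crack, the heat exchanger cavitation, the drive sensor misalignment, the inlet heat exchanger rupture, the drive seal rupture, the bypass bearing vibration, the compressor blockage; the feed valve vibration is not among them.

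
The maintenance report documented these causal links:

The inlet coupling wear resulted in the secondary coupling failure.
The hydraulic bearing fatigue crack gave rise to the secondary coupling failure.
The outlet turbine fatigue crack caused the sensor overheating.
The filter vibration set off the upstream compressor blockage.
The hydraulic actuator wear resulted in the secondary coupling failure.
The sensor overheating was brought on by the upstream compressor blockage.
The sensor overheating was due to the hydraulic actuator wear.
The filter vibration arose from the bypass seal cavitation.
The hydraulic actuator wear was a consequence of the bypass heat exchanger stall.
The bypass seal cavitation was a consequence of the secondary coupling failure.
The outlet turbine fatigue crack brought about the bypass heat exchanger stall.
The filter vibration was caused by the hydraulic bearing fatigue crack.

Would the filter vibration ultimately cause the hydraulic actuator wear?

No

The filter vibration leads to the upstream compressor blockage, the sensor overheating; the hydraulic actuator wear is not among them.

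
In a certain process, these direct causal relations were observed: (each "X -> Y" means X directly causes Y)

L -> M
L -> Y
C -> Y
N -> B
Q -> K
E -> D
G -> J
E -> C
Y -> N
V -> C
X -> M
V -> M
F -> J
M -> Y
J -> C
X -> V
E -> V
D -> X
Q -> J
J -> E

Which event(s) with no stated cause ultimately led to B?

Tracing upstream from B: B ← N ← Y ← C ← J ← Q.
A separate upstream branch: B ← N ← Y ← C ← J ← F.
A separate upstream branch: B ← N ← Y ← C ← J ← G.
A separate upstream branch: B ← N ← Y ← L.
Each of those chain origins has no stated cause.

F, G, L, Q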